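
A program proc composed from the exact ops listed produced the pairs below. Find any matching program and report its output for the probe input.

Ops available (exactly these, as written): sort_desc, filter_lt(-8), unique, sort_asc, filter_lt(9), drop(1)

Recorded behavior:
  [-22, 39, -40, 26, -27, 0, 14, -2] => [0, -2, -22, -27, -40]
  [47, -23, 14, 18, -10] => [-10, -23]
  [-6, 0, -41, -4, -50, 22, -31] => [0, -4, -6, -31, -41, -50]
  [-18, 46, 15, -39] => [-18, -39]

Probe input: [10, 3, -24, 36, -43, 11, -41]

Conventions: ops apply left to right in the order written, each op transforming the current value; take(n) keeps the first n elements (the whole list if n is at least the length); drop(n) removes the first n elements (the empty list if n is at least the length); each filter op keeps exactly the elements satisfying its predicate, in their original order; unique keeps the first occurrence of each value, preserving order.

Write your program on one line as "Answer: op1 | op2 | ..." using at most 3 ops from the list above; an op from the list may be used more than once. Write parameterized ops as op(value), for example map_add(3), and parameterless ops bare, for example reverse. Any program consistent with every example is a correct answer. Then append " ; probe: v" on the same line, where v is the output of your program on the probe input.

sort_desc | filter_lt(9) ; probe: [3, -24, -41, -43]

Check, running the answer program on each example:
  [-22, 39, -40, 26, -27, 0, 14, -2] -> [39, 26, 14, 0, -2, -22, -27, -40] -> [0, -2, -22, -27, -40]
  [47, -23, 14, 18, -10] -> [47, 18, 14, -10, -23] -> [-10, -23]
  [-6, 0, -41, -4, -50, 22, -31] -> [22, 0, -4, -6, -31, -41, -50] -> [0, -4, -6, -31, -41, -50]
  [-18, 46, 15, -39] -> [46, 15, -18, -39] -> [-18, -39]
  probe: [10, 3, -24, 36, -43, 11, -41] -> [36, 11, 10, 3, -24, -41, -43] -> [3, -24, -41, -43]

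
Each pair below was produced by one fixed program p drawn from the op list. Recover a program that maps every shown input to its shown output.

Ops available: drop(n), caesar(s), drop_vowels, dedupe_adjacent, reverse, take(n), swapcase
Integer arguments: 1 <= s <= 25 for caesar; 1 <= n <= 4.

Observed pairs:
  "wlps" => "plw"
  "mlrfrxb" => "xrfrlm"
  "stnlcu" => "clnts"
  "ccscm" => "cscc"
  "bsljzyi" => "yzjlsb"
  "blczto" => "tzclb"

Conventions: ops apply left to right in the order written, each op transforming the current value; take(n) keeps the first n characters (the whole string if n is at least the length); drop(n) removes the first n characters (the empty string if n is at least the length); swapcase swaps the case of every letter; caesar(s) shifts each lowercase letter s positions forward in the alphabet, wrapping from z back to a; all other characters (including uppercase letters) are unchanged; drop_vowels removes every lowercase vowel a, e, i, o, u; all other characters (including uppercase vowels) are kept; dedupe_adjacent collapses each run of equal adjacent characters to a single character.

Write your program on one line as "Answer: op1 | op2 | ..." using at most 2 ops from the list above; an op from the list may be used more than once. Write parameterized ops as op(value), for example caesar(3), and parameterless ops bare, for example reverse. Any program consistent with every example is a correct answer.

reverse | drop(1)

Check, running the answer program on each example:
  "wlps" -> "splw" -> "plw"
  "mlrfrxb" -> "bxrfrlm" -> "xrfrlm"
  "stnlcu" -> "uclnts" -> "clnts"
  "ccscm" -> "mcscc" -> "cscc"
  "bsljzyi" -> "iyzjlsb" -> "yzjlsb"
  "blczto" -> "otzclb" -> "tzclb"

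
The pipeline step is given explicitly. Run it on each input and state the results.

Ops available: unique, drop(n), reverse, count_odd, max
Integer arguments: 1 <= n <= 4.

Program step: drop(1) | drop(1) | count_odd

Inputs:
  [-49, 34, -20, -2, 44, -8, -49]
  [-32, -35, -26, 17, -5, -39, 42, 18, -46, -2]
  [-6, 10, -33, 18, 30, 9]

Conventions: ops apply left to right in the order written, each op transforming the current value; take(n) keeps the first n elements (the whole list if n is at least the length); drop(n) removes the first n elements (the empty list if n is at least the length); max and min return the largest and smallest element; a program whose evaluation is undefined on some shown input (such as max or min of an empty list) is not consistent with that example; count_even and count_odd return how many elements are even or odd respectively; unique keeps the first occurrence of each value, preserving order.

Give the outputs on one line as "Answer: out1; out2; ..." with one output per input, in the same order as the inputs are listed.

1; 3; 2

Execution, op by op:
  [-49, 34, -20, -2, 44, -8, -49] -> [34, -20, -2, 44, -8, -49] -> [-20, -2, 44, -8, -49] -> 1
  [-32, -35, -26, 17, -5, -39, 42, 18, -46, -2] -> [-35, -26, 17, -5, -39, 42, 18, -46, -2] -> [-26, 17, -5, -39, 42, 18, -46, -2] -> 3
  [-6, 10, -33, 18, 30, 9] -> [10, -33, 18, 30, 9] -> [-33, 18, 30, 9] -> 2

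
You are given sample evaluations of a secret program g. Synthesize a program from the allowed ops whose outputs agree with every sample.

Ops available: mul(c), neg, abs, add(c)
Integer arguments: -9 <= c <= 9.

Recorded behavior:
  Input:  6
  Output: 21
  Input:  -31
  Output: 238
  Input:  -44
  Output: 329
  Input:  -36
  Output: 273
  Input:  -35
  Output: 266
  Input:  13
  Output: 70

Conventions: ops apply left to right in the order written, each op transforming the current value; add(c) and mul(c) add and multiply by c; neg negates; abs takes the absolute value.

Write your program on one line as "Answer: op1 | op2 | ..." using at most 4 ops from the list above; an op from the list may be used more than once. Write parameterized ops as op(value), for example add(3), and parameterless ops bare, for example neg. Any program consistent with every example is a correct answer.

add(-3) | neg | mul(7) | abs

Check, running the answer program on each example:
  6 -> 3 -> -3 -> -21 -> 21
  -31 -> -34 -> 34 -> 238 -> 238
  -44 -> -47 -> 47 -> 329 -> 329
  -36 -> -39 -> 39 -> 273 -> 273
  -35 -> -38 -> 38 -> 266 -> 266
  13 -> 10 -> -10 -> -70 -> 70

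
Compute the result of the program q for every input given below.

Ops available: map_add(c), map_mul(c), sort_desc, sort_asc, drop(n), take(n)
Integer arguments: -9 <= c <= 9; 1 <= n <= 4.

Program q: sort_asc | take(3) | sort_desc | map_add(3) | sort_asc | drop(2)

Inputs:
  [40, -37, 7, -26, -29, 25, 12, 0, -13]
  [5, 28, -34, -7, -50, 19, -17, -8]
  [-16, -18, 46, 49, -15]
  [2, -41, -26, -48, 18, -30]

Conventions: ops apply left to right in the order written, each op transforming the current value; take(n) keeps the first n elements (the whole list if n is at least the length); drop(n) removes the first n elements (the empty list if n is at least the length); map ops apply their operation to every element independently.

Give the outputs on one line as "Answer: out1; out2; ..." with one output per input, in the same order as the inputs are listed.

[-23]; [-14]; [-12]; [-27]

Execution, op by op:
  [40, -37, 7, -26, -29, 25, 12, 0, -13] -> [-37, -29, -26, -13, 0, 7, 12, 25, 40] -> [-37, -29, -26] -> [-26, -29, -37] -> [-23, -26, -34] -> [-34, -26, -23] -> [-23]
  [5, 28, -34, -7, -50, 19, -17, -8] -> [-50, -34, -17, -8, -7, 5, 19, 28] -> [-50, -34, -17] -> [-17, -34, -50] -> [-14, -31, -47] -> [-47, -31, -14] -> [-14]
  [-16, -18, 46, 49, -15] -> [-18, -16, -15, 46, 49] -> [-18, -16, -15] -> [-15, -16, -18] -> [-12, -13, -15] -> [-15, -13, -12] -> [-12]
  [2, -41, -26, -48, 18, -30] -> [-48, -41, -30, -26, 2, 18] -> [-48, -41, -30] -> [-30, -41, -48] -> [-27, -38, -45] -> [-45, -38, -27] -> [-27]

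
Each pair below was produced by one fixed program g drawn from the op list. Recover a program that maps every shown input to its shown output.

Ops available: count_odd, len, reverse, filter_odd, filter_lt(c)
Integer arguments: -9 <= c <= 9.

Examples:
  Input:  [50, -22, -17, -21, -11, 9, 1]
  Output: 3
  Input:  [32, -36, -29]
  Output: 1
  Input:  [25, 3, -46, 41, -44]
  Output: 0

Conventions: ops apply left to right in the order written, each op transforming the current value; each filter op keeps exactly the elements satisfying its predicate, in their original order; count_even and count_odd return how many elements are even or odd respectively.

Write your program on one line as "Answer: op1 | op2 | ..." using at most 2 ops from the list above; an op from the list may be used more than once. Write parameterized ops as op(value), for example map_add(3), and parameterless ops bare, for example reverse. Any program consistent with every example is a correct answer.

filter_lt(0) | count_odd

Check, running the answer program on each example:
  [50, -22, -17, -21, -11, 9, 1] -> [-22, -17, -21, -11] -> 3
  [32, -36, -29] -> [-36, -29] -> 1
  [25, 3, -46, 41, -44] -> [-46, -44] -> 0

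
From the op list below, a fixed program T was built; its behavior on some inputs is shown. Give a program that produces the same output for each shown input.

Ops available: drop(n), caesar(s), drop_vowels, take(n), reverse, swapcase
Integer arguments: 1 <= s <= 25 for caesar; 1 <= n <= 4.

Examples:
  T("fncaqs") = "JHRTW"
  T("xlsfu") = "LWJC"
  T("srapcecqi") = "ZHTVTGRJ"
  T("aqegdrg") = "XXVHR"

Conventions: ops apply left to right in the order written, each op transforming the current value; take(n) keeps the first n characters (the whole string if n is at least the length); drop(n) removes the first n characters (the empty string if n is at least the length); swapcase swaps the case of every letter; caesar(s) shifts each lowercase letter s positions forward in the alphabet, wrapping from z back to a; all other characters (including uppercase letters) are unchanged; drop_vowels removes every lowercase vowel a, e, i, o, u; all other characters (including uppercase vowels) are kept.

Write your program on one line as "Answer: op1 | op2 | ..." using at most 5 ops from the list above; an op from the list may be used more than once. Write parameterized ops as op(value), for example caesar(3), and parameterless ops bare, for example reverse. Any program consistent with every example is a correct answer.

caesar(17) | drop_vowels | reverse | swapcase

Check, running the answer program on each example:
  "fncaqs" -> "wetrhj" -> "wtrhj" -> "jhrtw" -> "JHRTW"
  "xlsfu" -> "ocjwl" -> "cjwl" -> "lwjc" -> "LWJC"
  "srapcecqi" -> "jirgtvthz" -> "jrgtvthz" -> "zhtvtgrj" -> "ZHTVTGRJ"
  "aqegdrg" -> "rhvxuix" -> "rhvxx" -> "xxvhr" -> "XXVHR"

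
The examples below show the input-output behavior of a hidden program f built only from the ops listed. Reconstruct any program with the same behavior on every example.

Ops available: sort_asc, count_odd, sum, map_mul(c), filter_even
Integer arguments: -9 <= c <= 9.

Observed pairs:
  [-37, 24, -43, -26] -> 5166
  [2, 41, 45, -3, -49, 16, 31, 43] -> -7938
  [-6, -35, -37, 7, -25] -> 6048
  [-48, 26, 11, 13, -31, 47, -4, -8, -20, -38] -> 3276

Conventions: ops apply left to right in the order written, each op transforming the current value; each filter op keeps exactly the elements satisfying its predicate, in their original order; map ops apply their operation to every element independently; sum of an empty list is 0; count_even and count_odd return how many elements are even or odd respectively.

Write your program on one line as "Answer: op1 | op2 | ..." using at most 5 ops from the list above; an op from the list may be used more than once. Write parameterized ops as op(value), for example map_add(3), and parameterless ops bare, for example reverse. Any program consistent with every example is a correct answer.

map_mul(-3) | map_mul(-3) | map_mul(-7) | sum

Check, running the answer program on each example:
  [-37, 24, -43, -26] -> [111, -72, 129, 78] -> [-333, 216, -387, -234] -> [2331, -1512, 2709, 1638] -> 5166
  [2, 41, 45, -3, -49, 16, 31, 43] -> [-6, -123, -135, 9, 147, -48, -93, -129] -> [18, 369, 405, -27, -441, 144, 279, 387] -> [-126, -2583, -2835, 189, 3087, -1008, -1953, -2709] -> -7938
  [-6, -35, -37, 7, -25] -> [18, 105, 111, -21, 75] -> [-54, -315, -333, 63, -225] -> [378, 2205, 2331, -441, 1575] -> 6048
  [-48, 26, 11, 13, -31, 47, -4, -8, -20, -38] -> [144, -78, -33, -39, 93, -141, 12, 24, 60, 114] -> [-432, 234, 99, 117, -279, 423, -36, -72, -180, -342] -> [3024, -1638, -693, -819, 1953, -2961, 252, 504, 1260, 2394] -> 3276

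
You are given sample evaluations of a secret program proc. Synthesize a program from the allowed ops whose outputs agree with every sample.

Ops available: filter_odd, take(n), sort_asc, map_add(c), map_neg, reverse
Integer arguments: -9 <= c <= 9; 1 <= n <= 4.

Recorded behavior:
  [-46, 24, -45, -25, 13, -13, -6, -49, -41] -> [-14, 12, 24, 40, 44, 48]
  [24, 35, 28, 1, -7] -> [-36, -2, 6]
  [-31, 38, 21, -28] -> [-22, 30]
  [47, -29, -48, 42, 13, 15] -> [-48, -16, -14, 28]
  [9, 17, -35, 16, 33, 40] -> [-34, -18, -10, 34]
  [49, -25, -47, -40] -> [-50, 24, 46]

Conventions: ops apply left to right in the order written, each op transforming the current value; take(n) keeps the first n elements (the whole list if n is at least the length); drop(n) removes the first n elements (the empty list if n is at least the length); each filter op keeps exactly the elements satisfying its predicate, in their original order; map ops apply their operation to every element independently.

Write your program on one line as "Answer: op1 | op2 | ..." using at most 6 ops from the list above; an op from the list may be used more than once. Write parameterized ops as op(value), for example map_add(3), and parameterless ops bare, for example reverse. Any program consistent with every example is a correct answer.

reverse | filter_odd | map_neg | reverse | map_add(-1) | sort_asc

Check, running the answer program on each example:
  [-46, 24, -45, -25, 13, -13, -6, -49, -41] -> [-41, -49, -6, -13, 13, -25, -45, 24, -46] -> [-41, -49, -13, 13, -25, -45] -> [41, 49, 13, -13, 25, 45] -> [45, 25, -13, 13, 49, 41] -> [44, 24, -14, 12, 48, 40] -> [-14, 12, 24, 40, 44, 48]
  [24, 35, 28, 1, -7] -> [-7, 1, 28, 35, 24] -> [-7, 1, 35] -> [7, -1, -35] -> [-35, -1, 7] -> [-36, -2, 6] -> [-36, -2, 6]
  [-31, 38, 21, -28] -> [-28, 21, 38, -31] -> [21, -31] -> [-21, 31] -> [31, -21] -> [30, -22] -> [-22, 30]
  [47, -29, -48, 42, 13, 15] -> [15, 13, 42, -48, -29, 47] -> [15, 13, -29, 47] -> [-15, -13, 29, -47] -> [-47, 29, -13, -15] -> [-48, 28, -14, -16] -> [-48, -16, -14, 28]
  [9, 17, -35, 16, 33, 40] -> [40, 33, 16, -35, 17, 9] -> [33, -35, 17, 9] -> [-33, 35, -17, -9] -> [-9, -17, 35, -33] -> [-10, -18, 34, -34] -> [-34, -18, -10, 34]
  [49, -25, -47, -40] -> [-40, -47, -25, 49] -> [-47, -25, 49] -> [47, 25, -49] -> [-49, 25, 47] -> [-50, 24, 46] -> [-50, 24, 46]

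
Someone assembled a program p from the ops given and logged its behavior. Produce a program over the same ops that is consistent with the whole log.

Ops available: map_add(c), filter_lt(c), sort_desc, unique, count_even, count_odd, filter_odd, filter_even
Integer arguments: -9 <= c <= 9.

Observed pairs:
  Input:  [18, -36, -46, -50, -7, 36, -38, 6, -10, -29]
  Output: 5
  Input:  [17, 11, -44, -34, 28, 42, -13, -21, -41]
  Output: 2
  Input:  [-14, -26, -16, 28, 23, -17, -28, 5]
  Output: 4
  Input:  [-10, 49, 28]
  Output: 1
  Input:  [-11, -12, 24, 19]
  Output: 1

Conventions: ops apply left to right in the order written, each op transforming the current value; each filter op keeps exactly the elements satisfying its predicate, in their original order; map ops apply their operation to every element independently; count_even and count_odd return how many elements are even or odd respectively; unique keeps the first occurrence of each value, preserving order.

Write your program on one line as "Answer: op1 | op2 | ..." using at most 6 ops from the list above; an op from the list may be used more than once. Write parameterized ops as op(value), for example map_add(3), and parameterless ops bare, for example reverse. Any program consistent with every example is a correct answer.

sort_desc | map_add(4) | filter_lt(4) | map_add(-3) | count_odd

Check, running the answer program on each example:
  [18, -36, -46, -50, -7, 36, -38, 6, -10, -29] -> [36, 18, 6, -7, -10, -29, -36, -38, -46, -50] -> [40, 22, 10, -3, -6, -25, -32, -34, -42, -46] -> [-3, -6, -25, -32, -34, -42, -46] -> [-6, -9, -28, -35, -37, -45, -49] -> 5
  [17, 11, -44, -34, 28, 42, -13, -21, -41] -> [42, 28, 17, 11, -13, -21, -34, -41, -44] -> [46, 32, 21, 15, -9, -17, -30, -37, -40] -> [-9, -17, -30, -37, -40] -> [-12, -20, -33, -40, -43] -> 2
  [-14, -26, -16, 28, 23, -17, -28, 5] -> [28, 23, 5, -14, -16, -17, -26, -28] -> [32, 27, 9, -10, -12, -13, -22, -24] -> [-10, -12, -13, -22, -24] -> [-13, -15, -16, -25, -27] -> 4
  [-10, 49, 28] -> [49, 28, -10] -> [53, 32, -6] -> [-6] -> [-9] -> 1
  [-11, -12, 24, 19] -> [24, 19, -11, -12] -> [28, 23, -7, -8] -> [-7, -8] -> [-10, -11] -> 1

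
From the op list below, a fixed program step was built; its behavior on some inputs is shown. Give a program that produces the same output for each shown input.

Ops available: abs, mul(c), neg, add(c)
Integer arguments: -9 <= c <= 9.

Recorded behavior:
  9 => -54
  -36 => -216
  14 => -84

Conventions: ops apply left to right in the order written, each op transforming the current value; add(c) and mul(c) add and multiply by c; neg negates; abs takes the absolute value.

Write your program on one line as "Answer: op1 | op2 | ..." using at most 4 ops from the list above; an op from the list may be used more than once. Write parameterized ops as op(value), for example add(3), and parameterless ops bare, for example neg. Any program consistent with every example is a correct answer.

abs | neg | mul(6)

Check, running the answer program on each example:
  9 -> 9 -> -9 -> -54
  -36 -> 36 -> -36 -> -216
  14 -> 14 -> -14 -> -84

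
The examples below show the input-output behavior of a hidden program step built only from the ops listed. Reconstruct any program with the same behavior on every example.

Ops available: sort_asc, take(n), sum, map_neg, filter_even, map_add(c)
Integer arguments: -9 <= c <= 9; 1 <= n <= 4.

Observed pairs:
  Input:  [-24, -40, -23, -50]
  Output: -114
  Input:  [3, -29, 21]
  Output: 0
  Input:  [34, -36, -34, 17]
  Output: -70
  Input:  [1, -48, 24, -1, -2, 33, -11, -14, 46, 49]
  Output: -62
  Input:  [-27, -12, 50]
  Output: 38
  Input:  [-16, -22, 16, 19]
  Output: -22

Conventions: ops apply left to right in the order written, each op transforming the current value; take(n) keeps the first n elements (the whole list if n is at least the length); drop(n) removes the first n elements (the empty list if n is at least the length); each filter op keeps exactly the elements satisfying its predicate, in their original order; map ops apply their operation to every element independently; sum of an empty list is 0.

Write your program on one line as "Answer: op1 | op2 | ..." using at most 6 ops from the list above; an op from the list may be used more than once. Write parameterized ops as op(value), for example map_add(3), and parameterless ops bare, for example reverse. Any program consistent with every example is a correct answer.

sort_asc | map_neg | take(3) | map_neg | filter_even | sum

Check, running the answer program on each example:
  [-24, -40, -23, -50] -> [-50, -40, -24, -23] -> [50, 40, 24, 23] -> [50, 40, 24] -> [-50, -40, -24] -> [-50, -40, -24] -> -114
  [3, -29, 21] -> [-29, 3, 21] -> [29, -3, -21] -> [29, -3, -21] -> [-29, 3, 21] -> [] -> 0
  [34, -36, -34, 17] -> [-36, -34, 17, 34] -> [36, 34, -17, -34] -> [36, 34, -17] -> [-36, -34, 17] -> [-36, -34] -> -70
  [1, -48, 24, -1, -2, 33, -11, -14, 46, 49] -> [-48, -14, -11, -2, -1, 1, 24, 33, 46, 49] -> [48, 14, 11, 2, 1, -1, -24, -33, -46, -49] -> [48, 14, 11] -> [-48, -14, -11] -> [-48, -14] -> -62
  [-27, -12, 50] -> [-27, -12, 50] -> [27, 12, -50] -> [27, 12, -50] -> [-27, -12, 50] -> [-12, 50] -> 38
  [-16, -22, 16, 19] -> [-22, -16, 16, 19] -> [22, 16, -16, -19] -> [22, 16, -16] -> [-22, -16, 16] -> [-22, -16, 16] -> -22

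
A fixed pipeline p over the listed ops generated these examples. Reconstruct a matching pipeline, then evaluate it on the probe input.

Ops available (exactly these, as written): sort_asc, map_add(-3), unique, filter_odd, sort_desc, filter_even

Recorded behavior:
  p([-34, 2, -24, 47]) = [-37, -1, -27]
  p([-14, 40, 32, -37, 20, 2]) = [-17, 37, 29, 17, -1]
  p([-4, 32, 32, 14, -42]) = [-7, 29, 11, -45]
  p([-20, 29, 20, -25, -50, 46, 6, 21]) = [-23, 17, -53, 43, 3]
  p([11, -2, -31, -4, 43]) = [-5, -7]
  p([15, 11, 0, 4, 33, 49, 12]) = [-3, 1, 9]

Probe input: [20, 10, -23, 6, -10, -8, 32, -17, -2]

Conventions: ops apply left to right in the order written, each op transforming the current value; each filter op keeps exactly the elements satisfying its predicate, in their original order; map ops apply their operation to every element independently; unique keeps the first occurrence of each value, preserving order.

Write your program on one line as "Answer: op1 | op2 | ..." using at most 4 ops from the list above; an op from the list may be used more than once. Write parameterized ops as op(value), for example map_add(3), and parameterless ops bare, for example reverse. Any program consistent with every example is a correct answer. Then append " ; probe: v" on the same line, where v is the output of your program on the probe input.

map_add(-3) | unique | filter_odd ; probe: [17, 7, 3, -13, -11, 29, -5]

Check, running the answer program on each example:
  [-34, 2, -24, 47] -> [-37, -1, -27, 44] -> [-37, -1, -27, 44] -> [-37, -1, -27]
  [-14, 40, 32, -37, 20, 2] -> [-17, 37, 29, -40, 17, -1] -> [-17, 37, 29, -40, 17, -1] -> [-17, 37, 29, 17, -1]
  [-4, 32, 32, 14, -42] -> [-7, 29, 29, 11, -45] -> [-7, 29, 11, -45] -> [-7, 29, 11, -45]
  [-20, 29, 20, -25, -50, 46, 6, 21] -> [-23, 26, 17, -28, -53, 43, 3, 18] -> [-23, 26, 17, -28, -53, 43, 3, 18] -> [-23, 17, -53, 43, 3]
  [11, -2, -31, -4, 43] -> [8, -5, -34, -7, 40] -> [8, -5, -34, -7, 40] -> [-5, -7]
  [15, 11, 0, 4, 33, 49, 12] -> [12, 8, -3, 1, 30, 46, 9] -> [12, 8, -3, 1, 30, 46, 9] -> [-3, 1, 9]
  probe: [20, 10, -23, 6, -10, -8, 32, -17, -2] -> [17, 7, -26, 3, -13, -11, 29, -20, -5] -> [17, 7, -26, 3, -13, -11, 29, -20, -5] -> [17, 7, 3, -13, -11, 29, -5]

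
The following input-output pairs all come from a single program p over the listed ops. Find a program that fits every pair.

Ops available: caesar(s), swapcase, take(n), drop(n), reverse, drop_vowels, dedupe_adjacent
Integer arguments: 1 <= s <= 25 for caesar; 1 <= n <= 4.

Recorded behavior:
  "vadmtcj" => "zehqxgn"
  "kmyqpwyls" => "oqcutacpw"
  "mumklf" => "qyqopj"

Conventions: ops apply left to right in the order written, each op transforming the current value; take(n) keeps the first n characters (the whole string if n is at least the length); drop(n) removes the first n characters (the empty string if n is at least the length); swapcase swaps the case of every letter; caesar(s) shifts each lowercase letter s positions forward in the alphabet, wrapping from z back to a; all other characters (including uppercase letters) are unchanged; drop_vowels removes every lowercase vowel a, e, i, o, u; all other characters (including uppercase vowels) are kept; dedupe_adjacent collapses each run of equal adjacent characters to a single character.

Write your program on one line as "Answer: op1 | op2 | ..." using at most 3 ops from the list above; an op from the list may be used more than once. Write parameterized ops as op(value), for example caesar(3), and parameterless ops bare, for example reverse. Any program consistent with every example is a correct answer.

reverse | caesar(4) | reverse

Check, running the answer program on each example:
  "vadmtcj" -> "jctmdav" -> "ngxqhez" -> "zehqxgn"
  "kmyqpwyls" -> "slywpqymk" -> "wpcatucqo" -> "oqcutacpw"
  "mumklf" -> "flkmum" -> "jpoqyq" -> "qyqopj"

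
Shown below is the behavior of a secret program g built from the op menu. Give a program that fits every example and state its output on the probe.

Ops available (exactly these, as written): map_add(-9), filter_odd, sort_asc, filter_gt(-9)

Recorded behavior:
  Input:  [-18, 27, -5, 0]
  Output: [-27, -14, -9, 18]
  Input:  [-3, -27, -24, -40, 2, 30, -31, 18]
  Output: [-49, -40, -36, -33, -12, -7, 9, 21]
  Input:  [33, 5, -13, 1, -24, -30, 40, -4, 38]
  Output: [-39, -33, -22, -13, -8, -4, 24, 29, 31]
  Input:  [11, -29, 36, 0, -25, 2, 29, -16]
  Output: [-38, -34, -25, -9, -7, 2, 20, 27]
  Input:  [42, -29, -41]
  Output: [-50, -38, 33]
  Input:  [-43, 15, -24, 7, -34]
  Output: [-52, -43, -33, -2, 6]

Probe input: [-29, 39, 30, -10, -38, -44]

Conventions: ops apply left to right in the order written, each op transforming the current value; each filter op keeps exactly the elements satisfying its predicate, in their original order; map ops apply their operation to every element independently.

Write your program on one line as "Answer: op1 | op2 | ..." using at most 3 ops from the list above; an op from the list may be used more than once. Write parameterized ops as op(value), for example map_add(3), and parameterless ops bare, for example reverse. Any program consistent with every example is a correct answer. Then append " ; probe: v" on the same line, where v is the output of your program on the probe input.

sort_asc | map_add(-9) ; probe: [-53, -47, -38, -19, 21, 30]

Check, running the answer program on each example:
  [-18, 27, -5, 0] -> [-18, -5, 0, 27] -> [-27, -14, -9, 18]
  [-3, -27, -24, -40, 2, 30, -31, 18] -> [-40, -31, -27, -24, -3, 2, 18, 30] -> [-49, -40, -36, -33, -12, -7, 9, 21]
  [33, 5, -13, 1, -24, -30, 40, -4, 38] -> [-30, -24, -13, -4, 1, 5, 33, 38, 40] -> [-39, -33, -22, -13, -8, -4, 24, 29, 31]
  [11, -29, 36, 0, -25, 2, 29, -16] -> [-29, -25, -16, 0, 2, 11, 29, 36] -> [-38, -34, -25, -9, -7, 2, 20, 27]
  [42, -29, -41] -> [-41, -29, 42] -> [-50, -38, 33]
  [-43, 15, -24, 7, -34] -> [-43, -34, -24, 7, 15] -> [-52, -43, -33, -2, 6]
  probe: [-29, 39, 30, -10, -38, -44] -> [-44, -38, -29, -10, 30, 39] -> [-53, -47, -38, -19, 21, 30]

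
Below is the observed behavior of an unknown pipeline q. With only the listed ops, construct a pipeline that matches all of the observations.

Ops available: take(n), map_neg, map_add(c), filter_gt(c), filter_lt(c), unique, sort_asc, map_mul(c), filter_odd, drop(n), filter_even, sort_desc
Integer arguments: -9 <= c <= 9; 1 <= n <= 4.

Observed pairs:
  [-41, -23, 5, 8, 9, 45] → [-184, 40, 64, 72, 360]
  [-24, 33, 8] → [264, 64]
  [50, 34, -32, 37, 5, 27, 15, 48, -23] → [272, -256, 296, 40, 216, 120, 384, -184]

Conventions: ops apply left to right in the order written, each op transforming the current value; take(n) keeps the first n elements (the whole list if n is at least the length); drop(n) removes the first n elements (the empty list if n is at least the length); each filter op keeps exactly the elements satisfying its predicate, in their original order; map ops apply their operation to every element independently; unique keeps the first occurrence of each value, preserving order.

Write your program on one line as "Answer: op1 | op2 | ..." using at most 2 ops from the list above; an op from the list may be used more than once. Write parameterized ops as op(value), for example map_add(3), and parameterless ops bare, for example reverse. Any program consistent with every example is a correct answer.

map_mul(8) | drop(1)

Check, running the answer program on each example:
  [-41, -23, 5, 8, 9, 45] -> [-328, -184, 40, 64, 72, 360] -> [-184, 40, 64, 72, 360]
  [-24, 33, 8] -> [-192, 264, 64] -> [264, 64]
  [50, 34, -32, 37, 5, 27, 15, 48, -23] -> [400, 272, -256, 296, 40, 216, 120, 384, -184] -> [272, -256, 296, 40, 216, 120, 384, -184]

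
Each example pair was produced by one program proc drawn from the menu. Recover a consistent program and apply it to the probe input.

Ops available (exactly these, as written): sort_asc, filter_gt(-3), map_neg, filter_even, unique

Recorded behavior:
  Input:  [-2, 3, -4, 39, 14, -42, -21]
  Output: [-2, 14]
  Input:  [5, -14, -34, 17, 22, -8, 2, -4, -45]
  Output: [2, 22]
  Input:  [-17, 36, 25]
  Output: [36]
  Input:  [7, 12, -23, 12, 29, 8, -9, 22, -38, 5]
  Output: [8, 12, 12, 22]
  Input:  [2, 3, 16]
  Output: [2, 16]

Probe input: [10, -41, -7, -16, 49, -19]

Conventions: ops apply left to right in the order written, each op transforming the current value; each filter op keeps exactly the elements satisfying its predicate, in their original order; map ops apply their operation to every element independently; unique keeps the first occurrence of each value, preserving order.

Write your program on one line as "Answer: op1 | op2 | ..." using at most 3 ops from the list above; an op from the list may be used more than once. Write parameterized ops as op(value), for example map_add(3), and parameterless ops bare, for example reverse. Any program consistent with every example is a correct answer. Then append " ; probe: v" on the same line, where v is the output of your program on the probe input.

sort_asc | filter_even | filter_gt(-3) ; probe: [10]

Check, running the answer program on each example:
  [-2, 3, -4, 39, 14, -42, -21] -> [-42, -21, -4, -2, 3, 14, 39] -> [-42, -4, -2, 14] -> [-2, 14]
  [5, -14, -34, 17, 22, -8, 2, -4, -45] -> [-45, -34, -14, -8, -4, 2, 5, 17, 22] -> [-34, -14, -8, -4, 2, 22] -> [2, 22]
  [-17, 36, 25] -> [-17, 25, 36] -> [36] -> [36]
  [7, 12, -23, 12, 29, 8, -9, 22, -38, 5] -> [-38, -23, -9, 5, 7, 8, 12, 12, 22, 29] -> [-38, 8, 12, 12, 22] -> [8, 12, 12, 22]
  [2, 3, 16] -> [2, 3, 16] -> [2, 16] -> [2, 16]
  probe: [10, -41, -7, -16, 49, -19] -> [-41, -19, -16, -7, 10, 49] -> [-16, 10] -> [10]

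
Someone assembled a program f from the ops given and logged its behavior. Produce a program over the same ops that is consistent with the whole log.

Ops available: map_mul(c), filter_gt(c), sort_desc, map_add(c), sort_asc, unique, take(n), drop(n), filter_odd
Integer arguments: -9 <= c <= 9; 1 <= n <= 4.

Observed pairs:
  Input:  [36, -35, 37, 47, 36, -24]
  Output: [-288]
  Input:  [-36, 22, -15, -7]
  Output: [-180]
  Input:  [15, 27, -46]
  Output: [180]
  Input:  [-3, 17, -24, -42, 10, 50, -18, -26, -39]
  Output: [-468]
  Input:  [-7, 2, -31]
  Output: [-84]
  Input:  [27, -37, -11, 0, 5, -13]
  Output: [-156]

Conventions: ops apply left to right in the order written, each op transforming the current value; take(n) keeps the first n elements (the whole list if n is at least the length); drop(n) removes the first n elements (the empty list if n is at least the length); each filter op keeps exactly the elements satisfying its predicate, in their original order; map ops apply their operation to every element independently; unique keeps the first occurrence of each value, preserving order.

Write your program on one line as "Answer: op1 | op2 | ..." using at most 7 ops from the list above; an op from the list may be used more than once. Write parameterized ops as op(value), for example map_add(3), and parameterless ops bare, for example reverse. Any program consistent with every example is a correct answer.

map_mul(2) | sort_asc | take(2) | map_mul(-6) | map_mul(-1) | drop(1)

Check, running the answer program on each example:
  [36, -35, 37, 47, 36, -24] -> [72, -70, 74, 94, 72, -48] -> [-70, -48, 72, 72, 74, 94] -> [-70, -48] -> [420, 288] -> [-420, -288] -> [-288]
  [-36, 22, -15, -7] -> [-72, 44, -30, -14] -> [-72, -30, -14, 44] -> [-72, -30] -> [432, 180] -> [-432, -180] -> [-180]
  [15, 27, -46] -> [30, 54, -92] -> [-92, 30, 54] -> [-92, 30] -> [552, -180] -> [-552, 180] -> [180]
  [-3, 17, -24, -42, 10, 50, -18, -26, -39] -> [-6, 34, -48, -84, 20, 100, -36, -52, -78] -> [-84, -78, -52, -48, -36, -6, 20, 34, 100] -> [-84, -78] -> [504, 468] -> [-504, -468] -> [-468]
  [-7, 2, -31] -> [-14, 4, -62] -> [-62, -14, 4] -> [-62, -14] -> [372, 84] -> [-372, -84] -> [-84]
  [27, -37, -11, 0, 5, -13] -> [54, -74, -22, 0, 10, -26] -> [-74, -26, -22, 0, 10, 54] -> [-74, -26] -> [444, 156] -> [-444, -156] -> [-156]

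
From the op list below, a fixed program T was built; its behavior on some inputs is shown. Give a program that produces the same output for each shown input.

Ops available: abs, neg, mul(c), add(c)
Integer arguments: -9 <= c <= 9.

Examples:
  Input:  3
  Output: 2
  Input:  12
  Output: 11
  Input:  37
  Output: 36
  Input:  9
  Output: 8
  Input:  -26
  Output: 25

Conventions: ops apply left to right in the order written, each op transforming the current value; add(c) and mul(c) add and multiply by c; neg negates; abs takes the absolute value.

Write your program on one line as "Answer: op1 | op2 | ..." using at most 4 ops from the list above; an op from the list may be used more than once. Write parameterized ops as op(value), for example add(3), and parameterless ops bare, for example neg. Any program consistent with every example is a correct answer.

abs | add(-4) | add(3)

Check, running the answer program on each example:
  3 -> 3 -> -1 -> 2
  12 -> 12 -> 8 -> 11
  37 -> 37 -> 33 -> 36
  9 -> 9 -> 5 -> 8
  -26 -> 26 -> 22 -> 25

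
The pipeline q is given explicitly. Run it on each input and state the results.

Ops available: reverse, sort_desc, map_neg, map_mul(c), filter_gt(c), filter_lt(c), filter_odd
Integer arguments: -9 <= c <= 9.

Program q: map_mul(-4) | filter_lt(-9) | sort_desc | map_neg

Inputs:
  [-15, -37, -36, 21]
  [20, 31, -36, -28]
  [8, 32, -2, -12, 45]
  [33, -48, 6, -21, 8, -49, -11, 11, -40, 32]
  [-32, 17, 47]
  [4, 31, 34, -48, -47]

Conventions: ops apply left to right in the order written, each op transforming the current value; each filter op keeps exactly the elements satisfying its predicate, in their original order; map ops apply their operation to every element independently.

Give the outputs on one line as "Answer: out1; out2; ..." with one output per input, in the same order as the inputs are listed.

Execution, op by op:
  [-15, -37, -36, 21] -> [60, 148, 144, -84] -> [-84] -> [-84] -> [84]
  [20, 31, -36, -28] -> [-80, -124, 144, 112] -> [-80, -124] -> [-80, -124] -> [80, 124]
  [8, 32, -2, -12, 45] -> [-32, -128, 8, 48, -180] -> [-32, -128, -180] -> [-32, -128, -180] -> [32, 128, 180]
  [33, -48, 6, -21, 8, -49, -11, 11, -40, 32] -> [-132, 192, -24, 84, -32, 196, 44, -44, 160, -128] -> [-132, -24, -32, -44, -128] -> [-24, -32, -44, -128, -132] -> [24, 32, 44, 128, 132]
  [-32, 17, 47] -> [128, -68, -188] -> [-68, -188] -> [-68, -188] -> [68, 188]
  [4, 31, 34, -48, -47] -> [-16, -124, -136, 192, 188] -> [-16, -124, -136] -> [-16, -124, -136] -> [16, 124, 136]

[84]; [80, 124]; [32, 128, 180]; [24, 32, 44, 128, 132]; [68, 188]; [16, 124, 136]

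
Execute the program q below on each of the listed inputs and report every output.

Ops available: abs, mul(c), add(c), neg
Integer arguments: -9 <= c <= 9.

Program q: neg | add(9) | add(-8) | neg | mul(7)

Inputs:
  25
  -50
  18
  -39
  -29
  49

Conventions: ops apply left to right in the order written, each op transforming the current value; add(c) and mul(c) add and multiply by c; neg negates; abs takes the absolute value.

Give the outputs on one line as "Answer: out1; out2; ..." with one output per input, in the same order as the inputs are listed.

168; -357; 119; -280; -210; 336

Execution, op by op:
  25 -> -25 -> -16 -> -24 -> 24 -> 168
  -50 -> 50 -> 59 -> 51 -> -51 -> -357
  18 -> -18 -> -9 -> -17 -> 17 -> 119
  -39 -> 39 -> 48 -> 40 -> -40 -> -280
  -29 -> 29 -> 38 -> 30 -> -30 -> -210
  49 -> -49 -> -40 -> -48 -> 48 -> 336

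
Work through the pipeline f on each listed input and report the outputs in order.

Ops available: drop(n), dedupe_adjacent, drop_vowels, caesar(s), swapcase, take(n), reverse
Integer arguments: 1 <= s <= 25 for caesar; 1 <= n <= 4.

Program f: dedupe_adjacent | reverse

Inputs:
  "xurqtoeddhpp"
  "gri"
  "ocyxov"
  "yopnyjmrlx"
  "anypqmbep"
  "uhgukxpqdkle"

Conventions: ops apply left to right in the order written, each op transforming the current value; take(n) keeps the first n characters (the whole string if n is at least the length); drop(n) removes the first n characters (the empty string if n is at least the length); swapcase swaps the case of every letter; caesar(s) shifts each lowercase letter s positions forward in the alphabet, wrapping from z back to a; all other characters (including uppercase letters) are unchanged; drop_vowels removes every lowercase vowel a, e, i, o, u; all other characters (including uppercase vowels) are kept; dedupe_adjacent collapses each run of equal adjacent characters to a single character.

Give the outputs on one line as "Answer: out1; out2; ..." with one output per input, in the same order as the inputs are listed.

"phdeotqrux"; "irg"; "voxyco"; "xlrmjynpoy"; "pebmqpyna"; "elkdqpxkughu"

Execution, op by op:
  "xurqtoeddhpp" -> "xurqtoedhp" -> "phdeotqrux"
  "gri" -> "gri" -> "irg"
  "ocyxov" -> "ocyxov" -> "voxyco"
  "yopnyjmrlx" -> "yopnyjmrlx" -> "xlrmjynpoy"
  "anypqmbep" -> "anypqmbep" -> "pebmqpyna"
  "uhgukxpqdkle" -> "uhgukxpqdkle" -> "elkdqpxkughu"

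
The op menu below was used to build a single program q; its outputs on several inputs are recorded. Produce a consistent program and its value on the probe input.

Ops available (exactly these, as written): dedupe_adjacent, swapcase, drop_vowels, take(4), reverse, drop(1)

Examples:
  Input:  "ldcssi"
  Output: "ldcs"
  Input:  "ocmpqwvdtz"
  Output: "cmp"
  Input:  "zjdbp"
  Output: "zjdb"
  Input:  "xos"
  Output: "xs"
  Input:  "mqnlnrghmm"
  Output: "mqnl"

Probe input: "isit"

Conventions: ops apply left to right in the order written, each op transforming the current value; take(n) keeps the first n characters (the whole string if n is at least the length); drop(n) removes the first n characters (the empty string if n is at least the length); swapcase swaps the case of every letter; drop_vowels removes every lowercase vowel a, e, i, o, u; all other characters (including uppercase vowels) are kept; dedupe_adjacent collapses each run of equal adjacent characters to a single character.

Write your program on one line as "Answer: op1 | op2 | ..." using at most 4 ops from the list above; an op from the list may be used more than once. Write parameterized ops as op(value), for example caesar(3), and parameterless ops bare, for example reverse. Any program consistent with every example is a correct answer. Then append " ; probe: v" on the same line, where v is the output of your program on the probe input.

dedupe_adjacent | take(4) | drop_vowels ; probe: "st"

Check, running the answer program on each example:
  "ldcssi" -> "ldcsi" -> "ldcs" -> "ldcs"
  "ocmpqwvdtz" -> "ocmpqwvdtz" -> "ocmp" -> "cmp"
  "zjdbp" -> "zjdbp" -> "zjdb" -> "zjdb"
  "xos" -> "xos" -> "xos" -> "xs"
  "mqnlnrghmm" -> "mqnlnrghm" -> "mqnl" -> "mqnl"
  probe: "isit" -> "isit" -> "isit" -> "st"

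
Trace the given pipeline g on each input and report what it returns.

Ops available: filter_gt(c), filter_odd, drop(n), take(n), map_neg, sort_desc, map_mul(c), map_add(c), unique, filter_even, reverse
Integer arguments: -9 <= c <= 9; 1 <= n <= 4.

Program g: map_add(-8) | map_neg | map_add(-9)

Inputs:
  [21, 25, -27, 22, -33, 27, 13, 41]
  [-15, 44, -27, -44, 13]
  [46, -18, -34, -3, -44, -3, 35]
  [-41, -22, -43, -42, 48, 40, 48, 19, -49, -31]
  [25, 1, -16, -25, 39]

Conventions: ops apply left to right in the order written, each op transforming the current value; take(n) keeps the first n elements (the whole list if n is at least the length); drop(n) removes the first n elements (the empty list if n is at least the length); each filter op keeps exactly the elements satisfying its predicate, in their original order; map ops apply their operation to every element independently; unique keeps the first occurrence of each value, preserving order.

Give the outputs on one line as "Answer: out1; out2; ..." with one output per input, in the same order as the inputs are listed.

[-22, -26, 26, -23, 32, -28, -14, -42]; [14, -45, 26, 43, -14]; [-47, 17, 33, 2, 43, 2, -36]; [40, 21, 42, 41, -49, -41, -49, -20, 48, 30]; [-26, -2, 15, 24, -40]

Execution, op by op:
  [21, 25, -27, 22, -33, 27, 13, 41] -> [13, 17, -35, 14, -41, 19, 5, 33] -> [-13, -17, 35, -14, 41, -19, -5, -33] -> [-22, -26, 26, -23, 32, -28, -14, -42]
  [-15, 44, -27, -44, 13] -> [-23, 36, -35, -52, 5] -> [23, -36, 35, 52, -5] -> [14, -45, 26, 43, -14]
  [46, -18, -34, -3, -44, -3, 35] -> [38, -26, -42, -11, -52, -11, 27] -> [-38, 26, 42, 11, 52, 11, -27] -> [-47, 17, 33, 2, 43, 2, -36]
  [-41, -22, -43, -42, 48, 40, 48, 19, -49, -31] -> [-49, -30, -51, -50, 40, 32, 40, 11, -57, -39] -> [49, 30, 51, 50, -40, -32, -40, -11, 57, 39] -> [40, 21, 42, 41, -49, -41, -49, -20, 48, 30]
  [25, 1, -16, -25, 39] -> [17, -7, -24, -33, 31] -> [-17, 7, 24, 33, -31] -> [-26, -2, 15, 24, -40]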